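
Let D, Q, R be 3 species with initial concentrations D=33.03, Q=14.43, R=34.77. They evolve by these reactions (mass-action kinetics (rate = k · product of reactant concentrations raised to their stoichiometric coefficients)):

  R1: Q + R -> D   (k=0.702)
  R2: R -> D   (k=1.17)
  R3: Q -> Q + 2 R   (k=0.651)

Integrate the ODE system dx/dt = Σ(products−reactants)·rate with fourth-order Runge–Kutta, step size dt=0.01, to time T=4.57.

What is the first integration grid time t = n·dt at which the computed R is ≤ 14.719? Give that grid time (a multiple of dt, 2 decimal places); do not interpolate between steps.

RK4 with dt=0.01: 457 steps to T=4.57. Trajectory (selected grid times):
t=0.00: D=33.03 Q=14.43 R=34.77
t=0.29: D=54.02 Q=0.24 R=14.81
t=0.30: D=54.22 Q=0.22 R=14.62
t=0.51: D=57.56 Q=0.03 R=11.30
t=1.02: D=62.66 Q=0.00 R=6.20
t=1.52: D=65.41 Q=0.00 R=3.46
t=2.03: D=66.96 Q=0.00 R=1.90
t=2.54: D=67.82 Q=0.00 R=1.05
t=3.05: D=68.29 Q=0.00 R=0.58
t=3.55: D=68.55 Q=0.00 R=0.32
t=4.06: D=68.69 Q=0.00 R=0.18
t=4.57: D=68.77 Q=0.00 R=0.10
R(0.29)=14.811 > 14.719 but R(0.30)=14.618 ≤ 14.719, so the first grid time is t=0.30.

Threshold first reached at t = 0.30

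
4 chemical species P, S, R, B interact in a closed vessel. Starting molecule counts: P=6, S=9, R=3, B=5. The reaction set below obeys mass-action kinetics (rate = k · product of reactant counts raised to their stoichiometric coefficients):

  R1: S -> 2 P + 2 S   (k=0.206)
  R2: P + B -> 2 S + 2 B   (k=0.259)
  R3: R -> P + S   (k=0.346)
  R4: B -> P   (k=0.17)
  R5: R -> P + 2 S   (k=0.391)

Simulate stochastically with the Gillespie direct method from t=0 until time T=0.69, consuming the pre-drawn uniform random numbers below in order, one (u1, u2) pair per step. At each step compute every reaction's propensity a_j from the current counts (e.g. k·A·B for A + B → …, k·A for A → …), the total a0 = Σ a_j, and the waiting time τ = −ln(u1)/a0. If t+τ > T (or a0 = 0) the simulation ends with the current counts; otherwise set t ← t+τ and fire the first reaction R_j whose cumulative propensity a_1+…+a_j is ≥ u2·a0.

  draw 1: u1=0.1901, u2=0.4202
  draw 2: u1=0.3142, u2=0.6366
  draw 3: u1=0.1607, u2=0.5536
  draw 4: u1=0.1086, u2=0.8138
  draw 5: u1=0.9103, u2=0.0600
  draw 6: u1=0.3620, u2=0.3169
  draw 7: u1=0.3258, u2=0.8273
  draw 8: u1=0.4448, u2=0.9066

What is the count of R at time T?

R at T = 2

t=0.000: P=6 S=9 R=3 B=5
Draw 1: a1=1.854, a2=7.770, a3=1.038, a4=0.850, a5=1.173, a0=12.685; τ=−ln(0.1901)/12.685=0.131 → t=0.131; u2·a0=0.4202·12.685=5.330; a1=1.854 < 5.330 ≤ a1+a2=9.624 → R2 fires; P=5 S=11 R=3 B=6
Draw 2: a1=2.266, a2=7.770, a3=1.038, a4=1.020, a5=1.173, a0=13.267; τ=−ln(0.3142)/13.267=0.087 → t=0.218; u2·a0=0.6366·13.267=8.446; a1=2.266 < 8.446 ≤ a1+a2=10.036 → R2 fires; P=4 S=13 R=3 B=7
Draw 3: a1=2.678, a2=7.252, a3=1.038, a4=1.190, a5=1.173, a0=13.331; τ=−ln(0.1607)/13.331=0.137 → t=0.355; u2·a0=0.5536·13.331=7.380; a1=2.678 < 7.380 ≤ a1+a2=9.930 → R2 fires; P=3 S=15 R=3 B=8
Draw 4: a1=3.090, a2=6.216, a3=1.038, a4=1.360, a5=1.173, a0=12.877; τ=−ln(0.1086)/12.877=0.172 → t=0.528; u2·a0=0.8138·12.877=10.479; a1+…+a3=10.344 < 10.479 ≤ a1+…+a4=11.704 → R4 fires; P=4 S=15 R=3 B=7
Draw 5: a1=3.090, a2=7.252, a3=1.038, a4=1.190, a5=1.173, a0=13.743; τ=−ln(0.9103)/13.743=0.007 → t=0.535; u2·a0=0.0600·13.743=0.825 ≤ a1=3.090 → R1 fires; P=6 S=16 R=3 B=7
Draw 6: a1=3.296, a2=10.878, a3=1.038, a4=1.190, a5=1.173, a0=17.575; τ=−ln(0.3620)/17.575=0.058 → t=0.592; u2·a0=0.3169·17.575=5.570; a1=3.296 < 5.570 ≤ a1+a2=14.174 → R2 fires; P=5 S=18 R=3 B=8
Draw 7: a1=3.708, a2=10.360, a3=1.038, a4=1.360, a5=1.173, a0=17.639; τ=−ln(0.3258)/17.639=0.064 → t=0.656; u2·a0=0.8273·17.639=14.593; a1+a2=14.068 < 14.593 ≤ a1+…+a3=15.106 → R3 fires; P=6 S=19 R=2 B=8
Draw 8: a1=3.914, a2=12.432, a3=0.692, a4=1.360, a5=0.782, a0=19.180; τ=−ln(0.4448)/19.180=0.042 → t=0.698 > T=0.69: stop.
Read off R at T=0.69: 2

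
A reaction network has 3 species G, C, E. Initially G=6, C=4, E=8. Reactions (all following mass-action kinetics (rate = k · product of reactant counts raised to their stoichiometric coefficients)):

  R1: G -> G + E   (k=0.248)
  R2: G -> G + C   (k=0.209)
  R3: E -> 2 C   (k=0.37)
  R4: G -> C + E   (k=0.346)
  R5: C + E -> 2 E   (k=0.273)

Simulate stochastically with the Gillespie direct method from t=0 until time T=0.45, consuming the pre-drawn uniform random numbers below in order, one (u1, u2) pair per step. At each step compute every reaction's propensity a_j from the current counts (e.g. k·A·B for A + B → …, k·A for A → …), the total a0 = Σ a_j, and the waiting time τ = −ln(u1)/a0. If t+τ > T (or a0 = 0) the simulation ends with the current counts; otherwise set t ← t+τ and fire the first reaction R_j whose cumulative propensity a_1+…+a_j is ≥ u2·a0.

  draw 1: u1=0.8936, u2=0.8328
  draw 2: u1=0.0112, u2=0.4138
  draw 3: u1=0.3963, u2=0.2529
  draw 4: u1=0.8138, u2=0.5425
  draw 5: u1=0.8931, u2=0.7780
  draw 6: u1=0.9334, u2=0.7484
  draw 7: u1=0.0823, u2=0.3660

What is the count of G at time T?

G at T = 5

t=0.000: G=6 C=4 E=8
Draw 1: a1=1.488, a2=1.254, a3=2.960, a4=2.076, a5=8.736, a0=16.514; τ=−ln(0.8936)/16.514=0.007 → t=0.007; u2·a0=0.8328·16.514=13.753; a1+…+a4=7.778 < 13.753 ≤ a1+…+a5=16.514 → R5 fires; G=6 C=3 E=9
Draw 2: a1=1.488, a2=1.254, a3=3.330, a4=2.076, a5=7.371, a0=15.519; τ=−ln(0.0112)/15.519=0.289 → t=0.296; u2·a0=0.4138·15.519=6.422; a1+…+a3=6.072 < 6.422 ≤ a1+…+a4=8.148 → R4 fires; G=5 C=4 E=10
Draw 3: a1=1.240, a2=1.045, a3=3.700, a4=1.730, a5=10.920, a0=18.635; τ=−ln(0.3963)/18.635=0.050 → t=0.346; u2·a0=0.2529·18.635=4.713; a1+a2=2.285 < 4.713 ≤ a1+…+a3=5.985 → R3 fires; G=5 C=6 E=9
Draw 4: a1=1.240, a2=1.045, a3=3.330, a4=1.730, a5=14.742, a0=22.087; τ=−ln(0.8138)/22.087=0.009 → t=0.355; u2·a0=0.5425·22.087=11.982; a1+…+a4=7.345 < 11.982 ≤ a1+…+a5=22.087 → R5 fires; G=5 C=5 E=10
Draw 5: a1=1.240, a2=1.045, a3=3.700, a4=1.730, a5=13.650, a0=21.365; τ=−ln(0.8931)/21.365=0.005 → t=0.361; u2·a0=0.7780·21.365=16.622; a1+…+a4=7.715 < 16.622 ≤ a1+…+a5=21.365 → R5 fires; G=5 C=4 E=11
Draw 6: a1=1.240, a2=1.045, a3=4.070, a4=1.730, a5=12.012, a0=20.097; τ=−ln(0.9334)/20.097=0.003 → t=0.364; u2·a0=0.7484·20.097=15.041; a1+…+a4=8.085 < 15.041 ≤ a1+…+a5=20.097 → R5 fires; G=5 C=3 E=12
Draw 7: a1=1.240, a2=1.045, a3=4.440, a4=1.730, a5=9.828, a0=18.283; τ=−ln(0.0823)/18.283=0.137 → t=0.501 > T=0.45: stop.
Read off G at T=0.45: 5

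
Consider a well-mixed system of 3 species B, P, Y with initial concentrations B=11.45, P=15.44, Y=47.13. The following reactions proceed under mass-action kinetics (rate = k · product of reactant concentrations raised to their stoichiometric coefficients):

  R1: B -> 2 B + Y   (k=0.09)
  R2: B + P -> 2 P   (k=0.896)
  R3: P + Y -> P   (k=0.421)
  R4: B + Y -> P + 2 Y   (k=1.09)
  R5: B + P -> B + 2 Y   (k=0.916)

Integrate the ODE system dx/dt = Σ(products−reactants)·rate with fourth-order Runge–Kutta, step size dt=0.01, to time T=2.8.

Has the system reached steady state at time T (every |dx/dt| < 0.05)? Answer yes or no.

RK4 with dt=0.01: 280 steps to T=2.8. Trajectory (selected grid times):
t=0.00: B=11.45 P=15.44 Y=47.13
t=0.31: B=0.00 P=23.96 Y=2.93
t=0.62: B=0.00 P=23.96 Y=0.13
t=0.93: B=0.00 P=23.96 Y=0.01
t=1.24: B=0.00 P=23.96 Y=0.00
t=1.56: B=0.00 P=23.96 Y=0.00
t=1.87: B=0.00 P=23.96 Y=0.00
t=2.18: B=0.00 P=23.96 Y=0.00
t=2.49: B=0.00 P=23.96 Y=0.00
t=2.80: B=0.00 P=23.96 Y=0.00
Rates at T: R1=0.0000, R2=0.0000, R3=0.0000, R4=0.0000, R5=0.0000
dx/dt at T (Σ net stoichiometry × rate): B=-0.0000, P=-0.0000, Y=-0.0000
Largest |dx/dt| is |-0.0000| (Y) < 0.05 → steady.

Steady state at T: yes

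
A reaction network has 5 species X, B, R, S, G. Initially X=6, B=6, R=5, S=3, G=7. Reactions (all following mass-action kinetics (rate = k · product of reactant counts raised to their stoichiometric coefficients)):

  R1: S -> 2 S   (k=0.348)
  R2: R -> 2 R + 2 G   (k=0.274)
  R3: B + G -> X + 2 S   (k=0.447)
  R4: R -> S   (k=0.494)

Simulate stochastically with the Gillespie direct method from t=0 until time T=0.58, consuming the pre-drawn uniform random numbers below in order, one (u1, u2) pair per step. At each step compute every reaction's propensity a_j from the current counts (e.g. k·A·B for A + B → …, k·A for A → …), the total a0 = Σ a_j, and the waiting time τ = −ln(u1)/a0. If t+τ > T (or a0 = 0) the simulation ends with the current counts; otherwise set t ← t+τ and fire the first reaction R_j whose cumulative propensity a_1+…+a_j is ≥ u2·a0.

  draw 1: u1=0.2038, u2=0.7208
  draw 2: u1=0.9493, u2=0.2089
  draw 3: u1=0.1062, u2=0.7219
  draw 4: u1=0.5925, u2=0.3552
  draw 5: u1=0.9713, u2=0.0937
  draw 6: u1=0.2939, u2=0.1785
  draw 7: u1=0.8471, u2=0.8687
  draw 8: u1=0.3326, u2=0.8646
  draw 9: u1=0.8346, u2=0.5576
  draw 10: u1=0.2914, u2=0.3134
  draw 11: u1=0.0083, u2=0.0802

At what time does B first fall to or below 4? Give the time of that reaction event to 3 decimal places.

Threshold first reached at t = 0.070

t=0.000: X=6 B=6 R=5 S=3 G=7
Draw 1: a1=1.044, a2=1.370, a3=18.774, a4=2.470, a0=23.658; τ=−ln(0.2038)/23.658=0.067 → t=0.067; u2·a0=0.7208·23.658=17.053; a1+a2=2.414 < 17.053 ≤ a1+…+a3=21.188 → R3 fires; X=7 B=5 R=5 S=5 G=6
Draw 2: a1=1.740, a2=1.370, a3=13.410, a4=2.470, a0=18.990; τ=−ln(0.9493)/18.990=0.003 → t=0.070; u2·a0=0.2089·18.990=3.967; a1+a2=3.110 < 3.967 ≤ a1+…+a3=16.520 → R3 fires; X=8 B=4 R=5 S=7 G=5
Draw 3: a1=2.436, a2=1.370, a3=8.940, a4=2.470, a0=15.216; τ=−ln(0.1062)/15.216=0.147 → t=0.217; u2·a0=0.7219·15.216=10.984; a1+a2=3.806 < 10.984 ≤ a1+…+a3=12.746 → R3 fires; X=9 B=3 R=5 S=9 G=4
Draw 4: a1=3.132, a2=1.370, a3=5.364, a4=2.470, a0=12.336; τ=−ln(0.5925)/12.336=0.042 → t=0.260; u2·a0=0.3552·12.336=4.382; a1=3.132 < 4.382 ≤ a1+a2=4.502 → R2 fires; X=9 B=3 R=6 S=9 G=6
Draw 5: a1=3.132, a2=1.644, a3=8.046, a4=2.964, a0=15.786; τ=−ln(0.9713)/15.786=0.002 → t=0.262; u2·a0=0.0937·15.786=1.479 ≤ a1=3.132 → R1 fires; X=9 B=3 R=6 S=10 G=6
Draw 6: a1=3.480, a2=1.644, a3=8.046, a4=2.964, a0=16.134; τ=−ln(0.2939)/16.134=0.076 → t=0.338; u2·a0=0.1785·16.134=2.880 ≤ a1=3.480 → R1 fires; X=9 B=3 R=6 S=11 G=6
Draw 7: a1=3.828, a2=1.644, a3=8.046, a4=2.964, a0=16.482; τ=−ln(0.8471)/16.482=0.010 → t=0.348; u2·a0=0.8687·16.482=14.318; a1+…+a3=13.518 < 14.318 ≤ a1+…+a4=16.482 → R4 fires; X=9 B=3 R=5 S=12 G=6
Draw 8: a1=4.176, a2=1.370, a3=8.046, a4=2.470, a0=16.062; τ=−ln(0.3326)/16.062=0.069 → t=0.416; u2·a0=0.8646·16.062=13.887; a1+…+a3=13.592 < 13.887 ≤ a1+…+a4=16.062 → R4 fires; X=9 B=3 R=4 S=13 G=6
Draw 9: a1=4.524, a2=1.096, a3=8.046, a4=1.976, a0=15.642; τ=−ln(0.8346)/15.642=0.012 → t=0.428; u2·a0=0.5576·15.642=8.722; a1+a2=5.620 < 8.722 ≤ a1+…+a3=13.666 → R3 fires; X=10 B=2 R=4 S=15 G=5
Draw 10: a1=5.220, a2=1.096, a3=4.470, a4=1.976, a0=12.762; τ=−ln(0.2914)/12.762=0.097 → t=0.524; u2·a0=0.3134·12.762=4.000 ≤ a1=5.220 → R1 fires; X=10 B=2 R=4 S=16 G=5
Draw 11: a1=5.568, a2=1.096, a3=4.470, a4=1.976, a0=13.110; τ=−ln(0.0083)/13.110=0.365 → t=0.890 > T=0.58: stop.
B first becomes ≤ 4 when it reaches 4 at the event at t=0.070.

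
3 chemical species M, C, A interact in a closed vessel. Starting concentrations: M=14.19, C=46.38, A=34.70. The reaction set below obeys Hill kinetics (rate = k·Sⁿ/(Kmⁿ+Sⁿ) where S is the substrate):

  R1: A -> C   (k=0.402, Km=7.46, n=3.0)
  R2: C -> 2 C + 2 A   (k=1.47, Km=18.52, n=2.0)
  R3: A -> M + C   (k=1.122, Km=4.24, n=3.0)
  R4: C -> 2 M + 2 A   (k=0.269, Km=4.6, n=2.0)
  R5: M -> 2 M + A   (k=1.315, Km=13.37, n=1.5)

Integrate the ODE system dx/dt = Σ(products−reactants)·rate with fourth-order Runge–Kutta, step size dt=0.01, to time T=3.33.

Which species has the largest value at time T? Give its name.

RK4 with dt=0.01: 333 steps to T=3.33. Trajectory (selected grid times):
t=0.00: M=14.19 C=46.38 A=34.70
t=0.37: M=15.06 C=47.31 A=35.54
t=0.74: M=15.94 C=48.25 A=36.39
t=1.11: M=16.83 C=49.19 A=37.25
t=1.48: M=17.74 C=50.13 A=38.13
t=1.85: M=18.65 C=51.07 A=39.03
t=2.22: M=19.57 C=52.02 A=39.93
t=2.59: M=20.49 C=52.97 A=40.85
t=2.96: M=21.43 C=53.91 A=41.78
t=3.33: M=22.37 C=54.87 A=42.72
At T=3.33: M=22.37 C=54.87 A=42.72; the largest is C.

Dominant species at T: C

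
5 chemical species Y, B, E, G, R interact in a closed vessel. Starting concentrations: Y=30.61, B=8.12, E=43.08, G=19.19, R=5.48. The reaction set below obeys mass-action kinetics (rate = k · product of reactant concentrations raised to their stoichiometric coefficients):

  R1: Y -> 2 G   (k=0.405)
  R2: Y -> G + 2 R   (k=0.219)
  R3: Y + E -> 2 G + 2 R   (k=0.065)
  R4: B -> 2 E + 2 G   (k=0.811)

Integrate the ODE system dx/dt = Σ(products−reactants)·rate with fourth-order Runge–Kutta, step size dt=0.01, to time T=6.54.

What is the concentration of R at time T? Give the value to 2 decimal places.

R at T = 57.98

RK4 with dt=0.01: 654 steps to T=6.54. Trajectory (selected grid times):
t=0.00: Y=30.61 B=8.12 E=43.08 G=19.19 R=5.48
t=0.73: Y=4.09 B=4.49 E=29.55 G=77.47 R=51.08
t=1.45: Y=0.64 B=2.51 E=30.91 G=88.05 R=56.89
t=2.18: Y=0.09 B=1.39 E=32.73 G=91.35 R=57.82
t=2.91: Y=0.01 B=0.77 E=33.91 G=92.74 R=57.96
t=3.63: Y=0.00 B=0.43 E=34.58 G=93.43 R=57.97
t=4.36: Y=0.00 B=0.24 E=34.96 G=93.82 R=57.98
t=5.09: Y=0.00 B=0.13 E=35.17 G=94.03 R=57.98
t=5.81: Y=0.00 B=0.07 E=35.28 G=94.15 R=57.98
t=6.54: Y=0.00 B=0.04 E=35.35 G=94.21 R=57.98
Read off R at T=6.54: 57.98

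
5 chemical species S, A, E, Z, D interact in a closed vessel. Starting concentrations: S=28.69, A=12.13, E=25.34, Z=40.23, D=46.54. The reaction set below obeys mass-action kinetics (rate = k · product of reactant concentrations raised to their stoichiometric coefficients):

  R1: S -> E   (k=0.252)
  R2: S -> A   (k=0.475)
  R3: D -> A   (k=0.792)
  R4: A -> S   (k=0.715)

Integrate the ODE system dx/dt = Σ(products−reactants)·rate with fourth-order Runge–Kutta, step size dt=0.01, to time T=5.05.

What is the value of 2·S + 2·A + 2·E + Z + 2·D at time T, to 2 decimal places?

Value at T = 265.63

Check how each reaction changes W = 2·S + 2·A + 2·E + Z + 2·D (weight of products minus weight of reactants):
R1: S -> E: (2·1) − (2·1) = 2 − 2 = 0
R2: S -> A: (2·1) − (2·1) = 2 − 2 = 0
R3: D -> A: (2·1) − (2·1) = 2 − 2 = 0
R4: A -> S: (2·1) − (2·1) = 2 − 2 = 0
Every reaction leaves W unchanged, so W is conserved and no simulation is needed: W(T) = W(0) = 2·28.69 + 2·12.13 + 2·25.34 + 40.23 + 2·46.54 = 265.63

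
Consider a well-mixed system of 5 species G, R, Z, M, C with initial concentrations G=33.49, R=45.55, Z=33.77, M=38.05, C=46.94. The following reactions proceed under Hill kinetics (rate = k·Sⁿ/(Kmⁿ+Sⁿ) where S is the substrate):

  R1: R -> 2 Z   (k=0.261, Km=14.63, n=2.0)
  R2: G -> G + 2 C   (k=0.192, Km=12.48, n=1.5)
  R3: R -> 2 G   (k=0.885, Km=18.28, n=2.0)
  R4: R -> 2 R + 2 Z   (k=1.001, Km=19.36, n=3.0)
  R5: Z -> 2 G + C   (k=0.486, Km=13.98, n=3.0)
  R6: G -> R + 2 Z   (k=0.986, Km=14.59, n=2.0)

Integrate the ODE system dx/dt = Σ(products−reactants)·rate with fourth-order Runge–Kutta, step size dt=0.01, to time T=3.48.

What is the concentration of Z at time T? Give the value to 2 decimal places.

Z at T = 46.22

RK4 with dt=0.01: 348 steps to T=3.48. Trajectory (selected grid times):
t=0.00: G=33.49 R=45.55 Z=33.77 M=38.05 C=46.94
t=0.39: G=34.12 R=45.85 Z=35.15 M=38.05 C=47.24
t=0.77: G=34.73 R=46.14 Z=36.50 M=38.05 C=47.53
t=1.16: G=35.36 R=46.44 Z=37.89 M=38.05 C=47.84
t=1.55: G=35.99 R=46.74 Z=39.28 M=38.05 C=48.14
t=1.93: G=36.60 R=47.04 Z=40.64 M=38.05 C=48.44
t=2.32: G=37.24 R=47.34 Z=42.04 M=38.05 C=48.75
t=2.71: G=37.87 R=47.65 Z=43.44 M=38.05 C=49.06
t=3.09: G=38.49 R=47.95 Z=44.81 M=38.05 C=49.36
t=3.48: G=39.12 R=48.26 Z=46.22 M=38.05 C=49.67
Read off Z at T=3.48: 46.22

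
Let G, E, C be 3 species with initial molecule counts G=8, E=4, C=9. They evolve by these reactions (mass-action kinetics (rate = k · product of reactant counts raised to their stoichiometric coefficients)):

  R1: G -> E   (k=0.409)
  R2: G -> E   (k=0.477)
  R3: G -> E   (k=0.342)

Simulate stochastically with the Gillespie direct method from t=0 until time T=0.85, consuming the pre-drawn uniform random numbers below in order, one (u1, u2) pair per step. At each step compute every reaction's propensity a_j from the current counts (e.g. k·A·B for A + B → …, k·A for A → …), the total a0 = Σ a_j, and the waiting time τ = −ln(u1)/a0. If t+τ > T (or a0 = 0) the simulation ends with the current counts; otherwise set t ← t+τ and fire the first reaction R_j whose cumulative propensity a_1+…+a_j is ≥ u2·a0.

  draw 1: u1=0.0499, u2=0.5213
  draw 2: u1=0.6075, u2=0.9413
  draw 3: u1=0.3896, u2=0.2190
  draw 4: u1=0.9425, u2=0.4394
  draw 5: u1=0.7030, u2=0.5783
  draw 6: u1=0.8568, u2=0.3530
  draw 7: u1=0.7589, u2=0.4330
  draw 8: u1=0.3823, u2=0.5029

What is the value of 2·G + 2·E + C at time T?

Check how each reaction changes W = 2·G + 2·E + C (weight of products minus weight of reactants):
R1: G -> E: (2·1) − (2·1) = 2 − 2 = 0
R2: G -> E: (2·1) − (2·1) = 2 − 2 = 0
R3: G -> E: (2·1) − (2·1) = 2 − 2 = 0
Every reaction leaves W unchanged, so W is conserved and no simulation is needed: W(T) = W(0) = 2·8 + 2·4 + 9 = 33

Value at T = 33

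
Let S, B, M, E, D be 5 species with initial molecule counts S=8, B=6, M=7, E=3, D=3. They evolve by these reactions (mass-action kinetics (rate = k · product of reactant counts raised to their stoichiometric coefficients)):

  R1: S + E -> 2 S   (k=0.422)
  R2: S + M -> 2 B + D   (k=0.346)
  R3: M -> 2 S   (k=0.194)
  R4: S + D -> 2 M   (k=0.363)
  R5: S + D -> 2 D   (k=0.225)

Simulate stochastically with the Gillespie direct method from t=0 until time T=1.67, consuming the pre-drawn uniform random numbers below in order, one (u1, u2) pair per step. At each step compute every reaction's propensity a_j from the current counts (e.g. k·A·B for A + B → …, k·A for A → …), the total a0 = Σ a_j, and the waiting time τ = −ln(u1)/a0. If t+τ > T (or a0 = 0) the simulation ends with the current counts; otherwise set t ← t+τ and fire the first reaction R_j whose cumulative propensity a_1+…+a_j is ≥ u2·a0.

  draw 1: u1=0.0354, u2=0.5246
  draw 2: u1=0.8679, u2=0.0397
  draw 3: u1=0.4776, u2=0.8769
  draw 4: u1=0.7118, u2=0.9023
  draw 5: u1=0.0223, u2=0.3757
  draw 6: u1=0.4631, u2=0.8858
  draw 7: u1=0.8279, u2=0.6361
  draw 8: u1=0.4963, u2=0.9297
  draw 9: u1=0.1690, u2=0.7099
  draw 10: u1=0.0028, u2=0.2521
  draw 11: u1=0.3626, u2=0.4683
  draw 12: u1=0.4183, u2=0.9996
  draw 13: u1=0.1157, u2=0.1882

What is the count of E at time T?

t=0.000: S=8 B=6 M=7 E=3 D=3
Draw 1: a1=10.128, a2=19.376, a3=1.358, a4=8.712, a5=5.400, a0=44.974; τ=−ln(0.0354)/44.974=0.074 → t=0.074; u2·a0=0.5246·44.974=23.593; a1=10.128 < 23.593 ≤ a1+a2=29.504 → R2 fires; S=7 B=8 M=6 E=3 D=4
Draw 2: a1=8.862, a2=14.532, a3=1.164, a4=10.164, a5=6.300, a0=41.022; τ=−ln(0.8679)/41.022=0.003 → t=0.078; u2·a0=0.0397·41.022=1.629 ≤ a1=8.862 → R1 fires; S=8 B=8 M=6 E=2 D=4
Draw 3: a1=6.752, a2=16.608, a3=1.164, a4=11.616, a5=7.200, a0=43.340; τ=−ln(0.4776)/43.340=0.017 → t=0.095; u2·a0=0.8769·43.340=38.005; a1+…+a4=36.140 < 38.005 ≤ a1+…+a5=43.340 → R5 fires; S=7 B=8 M=6 E=2 D=5
Draw 4: a1=5.908, a2=14.532, a3=1.164, a4=12.705, a5=7.875, a0=42.184; τ=−ln(0.7118)/42.184=0.008 → t=0.103; u2·a0=0.9023·42.184=38.063; a1+…+a4=34.309 < 38.063 ≤ a1+…+a5=42.184 → R5 fires; S=6 B=8 M=6 E=2 D=6
Draw 5: a1=5.064, a2=12.456, a3=1.164, a4=13.068, a5=8.100, a0=39.852; τ=−ln(0.0223)/39.852=0.095 → t=0.198; u2·a0=0.3757·39.852=14.972; a1=5.064 < 14.972 ≤ a1+a2=17.520 → R2 fires; S=5 B=10 M=5 E=2 D=7
Draw 6: a1=4.220, a2=8.650, a3=0.970, a4=12.705, a5=7.875, a0=34.420; τ=−ln(0.4631)/34.420=0.022 → t=0.221; u2·a0=0.8858·34.420=30.489; a1+…+a4=26.545 < 30.489 ≤ a1+…+a5=34.420 → R5 fires; S=4 B=10 M=5 E=2 D=8
Draw 7: a1=3.376, a2=6.920, a3=0.970, a4=11.616, a5=7.200, a0=30.082; τ=−ln(0.8279)/30.082=0.006 → t=0.227; u2·a0=0.6361·30.082=19.135; a1+…+a3=11.266 < 19.135 ≤ a1+…+a4=22.882 → R4 fires; S=3 B=10 M=7 E=2 D=7
Draw 8: a1=2.532, a2=7.266, a3=1.358, a4=7.623, a5=4.725, a0=23.504; τ=−ln(0.4963)/23.504=0.030 → t=0.257; u2·a0=0.9297·23.504=21.852; a1+…+a4=18.779 < 21.852 ≤ a1+…+a5=23.504 → R5 fires; S=2 B=10 M=7 E=2 D=8
Draw 9: a1=1.688, a2=4.844, a3=1.358, a4=5.808, a5=3.600, a0=17.298; τ=−ln(0.1690)/17.298=0.103 → t=0.360; u2·a0=0.7099·17.298=12.280; a1+…+a3=7.890 < 12.280 ≤ a1+…+a4=13.698 → R4 fires; S=1 B=10 M=9 E=2 D=7
Draw 10: a1=0.844, a2=3.114, a3=1.746, a4=2.541, a5=1.575, a0=9.820; τ=−ln(0.0028)/9.820=0.599 → t=0.958; u2·a0=0.2521·9.820=2.476; a1=0.844 < 2.476 ≤ a1+a2=3.958 → R2 fires; S=0 B=12 M=8 E=2 D=8
Draw 11: a1=0.000, a2=0.000, a3=1.552, a4=0.000, a5=0.000, a0=1.552; τ=−ln(0.3626)/1.552=0.654 → t=1.612; u2·a0=0.4683·1.552=0.727; a1+a2=0.000 < 0.727 ≤ a1+…+a3=1.552 → R3 fires; S=2 B=12 M=7 E=2 D=8
Draw 12: a1=1.688, a2=4.844, a3=1.358, a4=5.808, a5=3.600, a0=17.298; τ=−ln(0.4183)/17.298=0.050 → t=1.662; u2·a0=0.9996·17.298=17.291; a1+…+a4=13.698 < 17.291 ≤ a1+…+a5=17.298 → R5 fires; S=1 B=12 M=7 E=2 D=9
Draw 13: a1=0.844, a2=2.422, a3=1.358, a4=3.267, a5=2.025, a0=9.916; τ=−ln(0.1157)/9.916=0.218 → t=1.880 > T=1.67: stop.
Read off E at T=1.67: 2

E at T = 2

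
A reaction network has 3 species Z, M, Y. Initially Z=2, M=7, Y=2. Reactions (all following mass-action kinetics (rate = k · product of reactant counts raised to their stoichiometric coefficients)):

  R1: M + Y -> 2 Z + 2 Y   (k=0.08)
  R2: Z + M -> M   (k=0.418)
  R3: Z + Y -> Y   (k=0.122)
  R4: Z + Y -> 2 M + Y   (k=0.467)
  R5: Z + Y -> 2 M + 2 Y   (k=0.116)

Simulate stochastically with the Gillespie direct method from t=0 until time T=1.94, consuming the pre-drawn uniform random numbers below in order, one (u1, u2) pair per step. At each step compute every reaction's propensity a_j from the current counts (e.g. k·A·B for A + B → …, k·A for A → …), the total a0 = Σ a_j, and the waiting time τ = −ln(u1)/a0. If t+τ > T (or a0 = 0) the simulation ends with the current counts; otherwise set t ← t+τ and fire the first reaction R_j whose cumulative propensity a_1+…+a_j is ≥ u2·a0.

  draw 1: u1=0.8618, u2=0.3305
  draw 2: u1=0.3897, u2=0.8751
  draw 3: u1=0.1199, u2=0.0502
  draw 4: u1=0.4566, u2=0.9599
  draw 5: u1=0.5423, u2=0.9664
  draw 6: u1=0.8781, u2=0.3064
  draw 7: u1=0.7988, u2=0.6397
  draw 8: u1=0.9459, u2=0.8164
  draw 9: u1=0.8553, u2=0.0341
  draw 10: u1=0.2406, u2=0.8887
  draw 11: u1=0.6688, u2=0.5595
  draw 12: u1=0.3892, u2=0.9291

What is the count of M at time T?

M at T = 14

t=0.000: Z=2 M=7 Y=2
Draw 1: a1=1.120, a2=5.852, a3=0.488, a4=1.868, a5=0.464, a0=9.792; τ=−ln(0.8618)/9.792=0.015 → t=0.015; u2·a0=0.3305·9.792=3.236; a1=1.120 < 3.236 ≤ a1+a2=6.972 → R2 fires; Z=1 M=7 Y=2
Draw 2: a1=1.120, a2=2.926, a3=0.244, a4=0.934, a5=0.232, a0=5.456; τ=−ln(0.3897)/5.456=0.173 → t=0.188; u2·a0=0.8751·5.456=4.775; a1+…+a3=4.290 < 4.775 ≤ a1+…+a4=5.224 → R4 fires; Z=0 M=9 Y=2
Draw 3: a1=1.440, a2=0.000, a3=0.000, a4=0.000, a5=0.000, a0=1.440; τ=−ln(0.1199)/1.440=1.473 → t=1.661; u2·a0=0.0502·1.440=0.072 ≤ a1=1.440 → R1 fires; Z=2 M=8 Y=3
Draw 4: a1=1.920, a2=6.688, a3=0.732, a4=2.802, a5=0.696, a0=12.838; τ=−ln(0.4566)/12.838=0.061 → t=1.722; u2·a0=0.9599·12.838=12.323; a1+…+a4=12.142 < 12.323 ≤ a1+…+a5=12.838 → R5 fires; Z=1 M=10 Y=4
Draw 5: a1=3.200, a2=4.180, a3=0.488, a4=1.868, a5=0.464, a0=10.200; τ=−ln(0.5423)/10.200=0.060 → t=1.782; u2·a0=0.9664·10.200=9.857; a1+…+a4=9.736 < 9.857 ≤ a1+…+a5=10.200 → R5 fires; Z=0 M=12 Y=5
Draw 6: a1=4.800, a2=0.000, a3=0.000, a4=0.000, a5=0.000, a0=4.800; τ=−ln(0.8781)/4.800=0.027 → t=1.809; u2·a0=0.3064·4.800=1.471 ≤ a1=4.800 → R1 fires; Z=2 M=11 Y=6
Draw 7: a1=5.280, a2=9.196, a3=1.464, a4=5.604, a5=1.392, a0=22.936; τ=−ln(0.7988)/22.936=0.010 → t=1.819; u2·a0=0.6397·22.936=14.672; a1+a2=14.476 < 14.672 ≤ a1+…+a3=15.940 → R3 fires; Z=1 M=11 Y=6
Draw 8: a1=5.280, a2=4.598, a3=0.732, a4=2.802, a5=0.696, a0=14.108; τ=−ln(0.9459)/14.108=0.004 → t=1.823; u2·a0=0.8164·14.108=11.518; a1+…+a3=10.610 < 11.518 ≤ a1+…+a4=13.412 → R4 fires; Z=0 M=13 Y=6
Draw 9: a1=6.240, a2=0.000, a3=0.000, a4=0.000, a5=0.000, a0=6.240; τ=−ln(0.8553)/6.240=0.025 → t=1.848; u2·a0=0.0341·6.240=0.213 ≤ a1=6.240 → R1 fires; Z=2 M=12 Y=7
Draw 10: a1=6.720, a2=10.032, a3=1.708, a4=6.538, a5=1.624, a0=26.622; τ=−ln(0.2406)/26.622=0.054 → t=1.901; u2·a0=0.8887·26.622=23.659; a1+…+a3=18.460 < 23.659 ≤ a1+…+a4=24.998 → R4 fires; Z=1 M=14 Y=7
Draw 11: a1=7.840, a2=5.852, a3=0.854, a4=3.269, a5=0.812, a0=18.627; τ=−ln(0.6688)/18.627=0.022 → t=1.923; u2·a0=0.5595·18.627=10.422; a1=7.840 < 10.422 ≤ a1+a2=13.692 → R2 fires; Z=0 M=14 Y=7
Draw 12: a1=7.840, a2=0.000, a3=0.000, a4=0.000, a5=0.000, a0=7.840; τ=−ln(0.3892)/7.840=0.120 → t=2.043 > T=1.94: stop.
Read off M at T=1.94: 14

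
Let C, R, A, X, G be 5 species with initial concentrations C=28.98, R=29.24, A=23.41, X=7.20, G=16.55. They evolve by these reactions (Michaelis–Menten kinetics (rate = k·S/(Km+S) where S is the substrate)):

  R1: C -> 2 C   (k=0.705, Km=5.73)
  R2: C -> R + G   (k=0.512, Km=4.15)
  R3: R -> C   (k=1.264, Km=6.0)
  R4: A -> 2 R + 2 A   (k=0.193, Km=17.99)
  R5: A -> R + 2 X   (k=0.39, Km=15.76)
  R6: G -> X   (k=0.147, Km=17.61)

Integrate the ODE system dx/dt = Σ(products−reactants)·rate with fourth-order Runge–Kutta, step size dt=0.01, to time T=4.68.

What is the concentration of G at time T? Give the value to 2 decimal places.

G at T = 18.33

RK4 with dt=0.01: 468 steps to T=4.68. Trajectory (selected grid times):
t=0.00: C=28.98 R=29.24 A=23.41 X=7.20 G=16.55
t=0.52: C=29.60 R=29.16 A=23.35 X=7.48 G=16.75
t=1.04: C=30.22 R=29.09 A=23.28 X=7.76 G=16.94
t=1.56: C=30.84 R=29.01 A=23.22 X=8.04 G=17.14
t=2.08: C=31.46 R=28.93 A=23.15 X=8.32 G=17.34
t=2.60: C=32.08 R=28.86 A=23.09 X=8.60 G=17.53
t=3.12: C=32.69 R=28.78 A=23.02 X=8.88 G=17.73
t=3.64: C=33.31 R=28.71 A=22.96 X=9.15 G=17.93
t=4.16: C=33.93 R=28.64 A=22.90 X=9.43 G=18.13
t=4.68: C=34.55 R=28.56 A=22.83 X=9.71 G=18.33
Read off G at T=4.68: 18.33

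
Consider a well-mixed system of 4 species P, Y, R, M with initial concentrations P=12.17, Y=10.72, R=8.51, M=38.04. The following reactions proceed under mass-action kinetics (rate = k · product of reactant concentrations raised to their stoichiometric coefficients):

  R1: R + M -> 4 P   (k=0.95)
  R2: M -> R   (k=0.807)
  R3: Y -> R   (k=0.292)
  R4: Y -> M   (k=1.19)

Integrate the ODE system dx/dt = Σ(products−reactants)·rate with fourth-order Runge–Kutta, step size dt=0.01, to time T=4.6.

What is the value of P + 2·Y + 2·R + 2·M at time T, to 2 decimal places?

Value at T = 126.71

Check how each reaction changes W = P + 2·Y + 2·R + 2·M (weight of products minus weight of reactants):
R1: R + M -> 4 P: (1·4) − (2·1 + 2·1) = 4 − 4 = 0
R2: M -> R: (2·1) − (2·1) = 2 − 2 = 0
R3: Y -> R: (2·1) − (2·1) = 2 − 2 = 0
R4: Y -> M: (2·1) − (2·1) = 2 − 2 = 0
Every reaction leaves W unchanged, so W is conserved and no simulation is needed: W(T) = W(0) = 12.17 + 2·10.72 + 2·8.51 + 2·38.04 = 126.71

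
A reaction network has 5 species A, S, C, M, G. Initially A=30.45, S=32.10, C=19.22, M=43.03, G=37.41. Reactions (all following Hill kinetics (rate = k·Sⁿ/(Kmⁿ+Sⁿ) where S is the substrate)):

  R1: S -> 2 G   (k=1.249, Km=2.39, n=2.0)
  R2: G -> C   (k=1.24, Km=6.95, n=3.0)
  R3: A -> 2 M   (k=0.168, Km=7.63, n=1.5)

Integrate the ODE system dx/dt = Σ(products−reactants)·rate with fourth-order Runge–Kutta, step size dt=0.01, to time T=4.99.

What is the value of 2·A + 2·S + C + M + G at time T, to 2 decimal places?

Value at T = 224.76

Check how each reaction changes W = 2·A + 2·S + C + M + G (weight of products minus weight of reactants):
R1: S -> 2 G: (1·2) − (2·1) = 2 − 2 = 0
R2: G -> C: (1·1) − (1·1) = 1 − 1 = 0
R3: A -> 2 M: (1·2) − (2·1) = 2 − 2 = 0
Every reaction leaves W unchanged, so W is conserved and no simulation is needed: W(T) = W(0) = 2·30.45 + 2·32.10 + 19.22 + 43.03 + 37.41 = 224.76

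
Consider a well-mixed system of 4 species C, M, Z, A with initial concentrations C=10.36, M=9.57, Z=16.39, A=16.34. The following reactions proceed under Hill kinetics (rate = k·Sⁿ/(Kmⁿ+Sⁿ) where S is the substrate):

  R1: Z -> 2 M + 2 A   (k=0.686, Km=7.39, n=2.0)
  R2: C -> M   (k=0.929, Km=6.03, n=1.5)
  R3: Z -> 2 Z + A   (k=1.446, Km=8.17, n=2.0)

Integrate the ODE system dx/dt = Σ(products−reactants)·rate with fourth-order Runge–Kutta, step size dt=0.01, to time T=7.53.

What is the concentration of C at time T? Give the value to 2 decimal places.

C at T = 6.13

RK4 with dt=0.01: 753 steps to T=7.53. Trajectory (selected grid times):
t=0.00: C=10.36 M=9.57 Z=16.39 A=16.34
t=0.84: C=9.83 M=11.07 Z=16.89 A=18.28
t=1.67: C=9.31 M=12.54 Z=17.39 A=20.22
t=2.51: C=8.81 M=14.03 Z=17.90 A=22.20
t=3.35: C=8.32 M=15.51 Z=18.41 A=24.20
t=4.18: C=7.85 M=16.96 Z=18.93 A=26.19
t=5.02: C=7.39 M=18.42 Z=19.45 A=28.22
t=5.86: C=6.95 M=19.87 Z=19.98 A=30.27
t=6.69: C=6.53 M=21.29 Z=20.51 A=32.31
t=7.53: C=6.13 M=22.72 Z=21.05 A=34.38
Read off C at T=7.53: 6.13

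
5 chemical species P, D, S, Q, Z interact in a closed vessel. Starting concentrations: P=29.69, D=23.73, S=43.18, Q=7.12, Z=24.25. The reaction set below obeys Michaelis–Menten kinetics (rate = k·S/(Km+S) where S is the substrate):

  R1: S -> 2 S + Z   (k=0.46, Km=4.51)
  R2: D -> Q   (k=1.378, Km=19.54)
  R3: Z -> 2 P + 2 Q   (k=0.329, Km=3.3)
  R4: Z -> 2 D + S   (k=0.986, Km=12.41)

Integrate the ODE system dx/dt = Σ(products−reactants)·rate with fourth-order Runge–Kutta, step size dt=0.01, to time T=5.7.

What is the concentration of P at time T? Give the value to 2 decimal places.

RK4 with dt=0.01: 570 steps to T=5.7. Trajectory (selected grid times):
t=0.00: P=29.69 D=23.73 S=43.18 Q=7.12 Z=24.25
t=0.63: P=30.05 D=24.07 S=43.85 Q=7.96 Z=23.92
t=1.27: P=30.42 D=24.41 S=44.53 Q=8.82 Z=23.59
t=1.90: P=30.79 D=24.74 S=45.20 Q=9.67 Z=23.26
t=2.53: P=31.15 D=25.06 S=45.87 Q=10.52 Z=22.94
t=3.17: P=31.52 D=25.38 S=46.55 Q=11.38 Z=22.62
t=3.80: P=31.88 D=25.69 S=47.21 Q=12.23 Z=22.30
t=4.43: P=32.24 D=25.99 S=47.88 Q=13.09 Z=21.99
t=5.07: P=32.61 D=26.29 S=48.55 Q=13.96 Z=21.67
t=5.70: P=32.97 D=26.58 S=49.21 Q=14.82 Z=21.36
Read off P at T=5.7: 32.97

P at T = 32.97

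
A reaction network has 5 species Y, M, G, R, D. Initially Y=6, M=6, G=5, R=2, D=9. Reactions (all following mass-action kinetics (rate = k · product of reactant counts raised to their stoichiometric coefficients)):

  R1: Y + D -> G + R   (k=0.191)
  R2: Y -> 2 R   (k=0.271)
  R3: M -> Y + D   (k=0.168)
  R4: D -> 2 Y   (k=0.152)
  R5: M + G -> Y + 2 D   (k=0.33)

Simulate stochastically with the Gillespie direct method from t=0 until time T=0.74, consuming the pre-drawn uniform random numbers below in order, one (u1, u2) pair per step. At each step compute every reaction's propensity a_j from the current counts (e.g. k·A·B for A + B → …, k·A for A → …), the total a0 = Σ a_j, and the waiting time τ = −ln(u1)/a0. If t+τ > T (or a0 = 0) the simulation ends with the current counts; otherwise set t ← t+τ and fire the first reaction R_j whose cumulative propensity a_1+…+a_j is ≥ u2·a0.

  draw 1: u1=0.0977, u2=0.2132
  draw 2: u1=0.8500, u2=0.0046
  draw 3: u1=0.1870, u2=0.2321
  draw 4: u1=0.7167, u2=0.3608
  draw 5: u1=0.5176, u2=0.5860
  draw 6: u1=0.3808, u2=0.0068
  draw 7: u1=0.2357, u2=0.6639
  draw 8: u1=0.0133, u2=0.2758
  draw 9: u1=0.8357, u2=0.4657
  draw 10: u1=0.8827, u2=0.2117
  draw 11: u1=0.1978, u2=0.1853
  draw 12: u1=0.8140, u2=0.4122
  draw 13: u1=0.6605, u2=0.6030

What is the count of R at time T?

t=0.000: Y=6 M=6 G=5 R=2 D=9
Draw 1: a1=10.314, a2=1.626, a3=1.008, a4=1.368, a5=9.900, a0=24.216; τ=−ln(0.0977)/24.216=0.096 → t=0.096; u2·a0=0.2132·24.216=5.163 ≤ a1=10.314 → R1 fires; Y=5 M=6 G=6 R=3 D=8
Draw 2: a1=7.640, a2=1.355, a3=1.008, a4=1.216, a5=11.880, a0=23.099; τ=−ln(0.8500)/23.099=0.007 → t=0.103; u2·a0=0.0046·23.099=0.106 ≤ a1=7.640 → R1 fires; Y=4 M=6 G=7 R=4 D=7
Draw 3: a1=5.348, a2=1.084, a3=1.008, a4=1.064, a5=13.860, a0=22.364; τ=−ln(0.1870)/22.364=0.075 → t=0.178; u2·a0=0.2321·22.364=5.191 ≤ a1=5.348 → R1 fires; Y=3 M=6 G=8 R=5 D=6
Draw 4: a1=3.438, a2=0.813, a3=1.008, a4=0.912, a5=15.840, a0=22.011; τ=−ln(0.7167)/22.011=0.015 → t=0.193; u2·a0=0.3608·22.011=7.942; a1+…+a4=6.171 < 7.942 ≤ a1+…+a5=22.011 → R5 fires; Y=4 M=5 G=7 R=5 D=8
Draw 5: a1=6.112, a2=1.084, a3=0.840, a4=1.216, a5=11.550, a0=20.802; τ=−ln(0.5176)/20.802=0.032 → t=0.225; u2·a0=0.5860·20.802=12.190; a1+…+a4=9.252 < 12.190 ≤ a1+…+a5=20.802 → R5 fires; Y=5 M=4 G=6 R=5 D=10
Draw 6: a1=9.550, a2=1.355, a3=0.672, a4=1.520, a5=7.920, a0=21.017; τ=−ln(0.3808)/21.017=0.046 → t=0.271; u2·a0=0.0068·21.017=0.143 ≤ a1=9.550 → R1 fires; Y=4 M=4 G=7 R=6 D=9
Draw 7: a1=6.876, a2=1.084, a3=0.672, a4=1.368, a5=9.240, a0=19.240; τ=−ln(0.2357)/19.240=0.075 → t=0.346; u2·a0=0.6639·19.240=12.773; a1+…+a4=10.000 < 12.773 ≤ a1+…+a5=19.240 → R5 fires; Y=5 M=3 G=6 R=6 D=11
Draw 8: a1=10.505, a2=1.355, a3=0.504, a4=1.672, a5=5.940, a0=19.976; τ=−ln(0.0133)/19.976=0.216 → t=0.562; u2·a0=0.2758·19.976=5.509 ≤ a1=10.505 → R1 fires; Y=4 M=3 G=7 R=7 D=10
Draw 9: a1=7.640, a2=1.084, a3=0.504, a4=1.520, a5=6.930, a0=17.678; τ=−ln(0.8357)/17.678=0.010 → t=0.572; u2·a0=0.4657·17.678=8.233; a1=7.640 < 8.233 ≤ a1+a2=8.724 → R2 fires; Y=3 M=3 G=7 R=9 D=10
Draw 10: a1=5.730, a2=0.813, a3=0.504, a4=1.520, a5=6.930, a0=15.497; τ=−ln(0.8827)/15.497=0.008 → t=0.580; u2·a0=0.2117·15.497=3.281 ≤ a1=5.730 → R1 fires; Y=2 M=3 G=8 R=10 D=9
Draw 11: a1=3.438, a2=0.542, a3=0.504, a4=1.368, a5=7.920, a0=13.772; τ=−ln(0.1978)/13.772=0.118 → t=0.698; u2·a0=0.1853·13.772=2.552 ≤ a1=3.438 → R1 fires; Y=1 M=3 G=9 R=11 D=8
Draw 12: a1=1.528, a2=0.271, a3=0.504, a4=1.216, a5=8.910, a0=12.429; τ=−ln(0.8140)/12.429=0.017 → t=0.715; u2·a0=0.4122·12.429=5.123; a1+…+a4=3.519 < 5.123 ≤ a1+…+a5=12.429 → R5 fires; Y=2 M=2 G=8 R=11 D=10
Draw 13: a1=3.820, a2=0.542, a3=0.336, a4=1.520, a5=5.280, a0=11.498; τ=−ln(0.6605)/11.498=0.036 → t=0.751 > T=0.74: stop.
Read off R at T=0.74: 11

R at T = 11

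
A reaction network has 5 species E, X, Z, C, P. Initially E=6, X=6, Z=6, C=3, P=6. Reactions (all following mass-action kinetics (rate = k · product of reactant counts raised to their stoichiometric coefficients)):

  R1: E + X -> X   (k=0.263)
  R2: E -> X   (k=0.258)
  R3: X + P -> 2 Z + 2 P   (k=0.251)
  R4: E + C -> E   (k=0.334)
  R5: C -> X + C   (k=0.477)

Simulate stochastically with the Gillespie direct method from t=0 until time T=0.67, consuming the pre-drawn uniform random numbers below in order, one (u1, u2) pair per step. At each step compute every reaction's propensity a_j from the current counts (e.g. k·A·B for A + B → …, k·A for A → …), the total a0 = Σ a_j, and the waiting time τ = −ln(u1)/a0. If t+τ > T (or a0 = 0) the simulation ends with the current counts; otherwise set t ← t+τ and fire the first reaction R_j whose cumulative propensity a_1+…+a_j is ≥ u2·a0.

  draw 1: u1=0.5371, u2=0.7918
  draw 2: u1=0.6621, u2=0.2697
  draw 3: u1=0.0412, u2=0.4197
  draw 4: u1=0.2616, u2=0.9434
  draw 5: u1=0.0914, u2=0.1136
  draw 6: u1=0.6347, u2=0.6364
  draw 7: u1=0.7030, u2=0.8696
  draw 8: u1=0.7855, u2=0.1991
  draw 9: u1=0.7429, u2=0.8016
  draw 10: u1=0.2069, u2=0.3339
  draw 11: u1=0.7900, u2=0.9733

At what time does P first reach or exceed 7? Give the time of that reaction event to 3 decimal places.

t=0.000: E=6 X=6 Z=6 C=3 P=6
Draw 1: a1=9.468, a2=1.548, a3=9.036, a4=6.012, a5=1.431, a0=27.495; τ=−ln(0.5371)/27.495=0.023 → t=0.023; u2·a0=0.7918·27.495=21.771; a1+…+a3=20.052 < 21.771 ≤ a1+…+a4=26.064 → R4 fires; E=6 X=6 Z=6 C=2 P=6
Draw 2: a1=9.468, a2=1.548, a3=9.036, a4=4.008, a5=0.954, a0=25.014; τ=−ln(0.6621)/25.014=0.016 → t=0.039; u2·a0=0.2697·25.014=6.746 ≤ a1=9.468 → R1 fires; E=5 X=6 Z=6 C=2 P=6
Draw 3: a1=7.890, a2=1.290, a3=9.036, a4=3.340, a5=0.954, a0=22.510; τ=−ln(0.0412)/22.510=0.142 → t=0.181; u2·a0=0.4197·22.510=9.447; a1+a2=9.180 < 9.447 ≤ a1+…+a3=18.216 → R3 fires; E=5 X=5 Z=8 C=2 P=7
Draw 4: a1=6.575, a2=1.290, a3=8.785, a4=3.340, a5=0.954, a0=20.944; τ=−ln(0.2616)/20.944=0.064 → t=0.245; u2·a0=0.9434·20.944=19.759; a1+…+a3=16.650 < 19.759 ≤ a1+…+a4=19.990 → R4 fires; E=5 X=5 Z=8 C=1 P=7
Draw 5: a1=6.575, a2=1.290, a3=8.785, a4=1.670, a5=0.477, a0=18.797; τ=−ln(0.0914)/18.797=0.127 → t=0.372; u2·a0=0.1136·18.797=2.135 ≤ a1=6.575 → R1 fires; E=4 X=5 Z=8 C=1 P=7
Draw 6: a1=5.260, a2=1.032, a3=8.785, a4=1.336, a5=0.477, a0=16.890; τ=−ln(0.6347)/16.890=0.027 → t=0.399; u2·a0=0.6364·16.890=10.749; a1+a2=6.292 < 10.749 ≤ a1+…+a3=15.077 → R3 fires; E=4 X=4 Z=10 C=1 P=8
Draw 7: a1=4.208, a2=1.032, a3=8.032, a4=1.336, a5=0.477, a0=15.085; τ=−ln(0.7030)/15.085=0.023 → t=0.422; u2·a0=0.8696·15.085=13.118; a1+a2=5.240 < 13.118 ≤ a1+…+a3=13.272 → R3 fires; E=4 X=3 Z=12 C=1 P=9
Draw 8: a1=3.156, a2=1.032, a3=6.777, a4=1.336, a5=0.477, a0=12.778; τ=−ln(0.7855)/12.778=0.019 → t=0.441; u2·a0=0.1991·12.778=2.544 ≤ a1=3.156 → R1 fires; E=3 X=3 Z=12 C=1 P=9
Draw 9: a1=2.367, a2=0.774, a3=6.777, a4=1.002, a5=0.477, a0=11.397; τ=−ln(0.7429)/11.397=0.026 → t=0.467; u2·a0=0.8016·11.397=9.136; a1+a2=3.141 < 9.136 ≤ a1+…+a3=9.918 → R3 fires; E=3 X=2 Z=14 C=1 P=10
Draw 10: a1=1.578, a2=0.774, a3=5.020, a4=1.002, a5=0.477, a0=8.851; τ=−ln(0.2069)/8.851=0.178 → t=0.645; u2·a0=0.3339·8.851=2.955; a1+a2=2.352 < 2.955 ≤ a1+…+a3=7.372 → R3 fires; E=3 X=1 Z=16 C=1 P=11
Draw 11: a1=0.789, a2=0.774, a3=2.761, a4=1.002, a5=0.477, a0=5.803; τ=−ln(0.7900)/5.803=0.041 → t=0.686 > T=0.67: stop.
P first becomes ≥ 7 when it reaches 7 at the event at t=0.181.

Threshold first reached at t = 0.181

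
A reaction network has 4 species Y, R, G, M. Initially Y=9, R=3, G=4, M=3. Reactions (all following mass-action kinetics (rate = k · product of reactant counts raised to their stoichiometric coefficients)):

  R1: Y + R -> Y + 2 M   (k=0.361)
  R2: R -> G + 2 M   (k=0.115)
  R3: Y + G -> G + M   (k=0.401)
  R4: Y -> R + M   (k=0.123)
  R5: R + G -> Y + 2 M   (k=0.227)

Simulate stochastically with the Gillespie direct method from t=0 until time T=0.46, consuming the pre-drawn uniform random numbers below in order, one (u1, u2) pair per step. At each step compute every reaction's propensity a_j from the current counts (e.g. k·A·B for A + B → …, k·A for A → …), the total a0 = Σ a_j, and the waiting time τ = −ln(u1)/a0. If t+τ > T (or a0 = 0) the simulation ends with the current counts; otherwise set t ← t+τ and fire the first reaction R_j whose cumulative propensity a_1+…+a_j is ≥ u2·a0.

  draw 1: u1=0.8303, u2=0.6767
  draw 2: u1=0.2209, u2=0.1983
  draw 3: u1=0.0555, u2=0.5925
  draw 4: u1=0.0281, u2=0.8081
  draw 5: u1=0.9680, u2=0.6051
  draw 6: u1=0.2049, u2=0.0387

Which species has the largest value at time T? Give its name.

Dominant species at T: M

t=0.000: Y=9 R=3 G=4 M=3
Draw 1: a1=9.747, a2=0.345, a3=14.436, a4=1.107, a5=2.724, a0=28.359; τ=−ln(0.8303)/28.359=0.007 → t=0.007; u2·a0=0.6767·28.359=19.191; a1+a2=10.092 < 19.191 ≤ a1+…+a3=24.528 → R3 fires; Y=8 R=3 G=4 M=4
Draw 2: a1=8.664, a2=0.345, a3=12.832, a4=0.984, a5=2.724, a0=25.549; τ=−ln(0.2209)/25.549=0.059 → t=0.066; u2·a0=0.1983·25.549=5.066 ≤ a1=8.664 → R1 fires; Y=8 R=2 G=4 M=6
Draw 3: a1=5.776, a2=0.230, a3=12.832, a4=0.984, a5=1.816, a0=21.638; τ=−ln(0.0555)/21.638=0.134 → t=0.199; u2·a0=0.5925·21.638=12.821; a1+a2=6.006 < 12.821 ≤ a1+…+a3=18.838 → R3 fires; Y=7 R=2 G=4 M=7
Draw 4: a1=5.054, a2=0.230, a3=11.228, a4=0.861, a5=1.816, a0=19.189; τ=−ln(0.0281)/19.189=0.186 → t=0.385; u2·a0=0.8081·19.189=15.507; a1+a2=5.284 < 15.507 ≤ a1+…+a3=16.512 → R3 fires; Y=6 R=2 G=4 M=8
Draw 5: a1=4.332, a2=0.230, a3=9.624, a4=0.738, a5=1.816, a0=16.740; τ=−ln(0.9680)/16.740=0.002 → t=0.387; u2·a0=0.6051·16.740=10.129; a1+a2=4.562 < 10.129 ≤ a1+…+a3=14.186 → R3 fires; Y=5 R=2 G=4 M=9
Draw 6: a1=3.610, a2=0.230, a3=8.020, a4=0.615, a5=1.816, a0=14.291; τ=−ln(0.2049)/14.291=0.111 → t=0.498 > T=0.46: stop.
At T=0.46: Y=5 R=2 G=4 M=9; the largest is M.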